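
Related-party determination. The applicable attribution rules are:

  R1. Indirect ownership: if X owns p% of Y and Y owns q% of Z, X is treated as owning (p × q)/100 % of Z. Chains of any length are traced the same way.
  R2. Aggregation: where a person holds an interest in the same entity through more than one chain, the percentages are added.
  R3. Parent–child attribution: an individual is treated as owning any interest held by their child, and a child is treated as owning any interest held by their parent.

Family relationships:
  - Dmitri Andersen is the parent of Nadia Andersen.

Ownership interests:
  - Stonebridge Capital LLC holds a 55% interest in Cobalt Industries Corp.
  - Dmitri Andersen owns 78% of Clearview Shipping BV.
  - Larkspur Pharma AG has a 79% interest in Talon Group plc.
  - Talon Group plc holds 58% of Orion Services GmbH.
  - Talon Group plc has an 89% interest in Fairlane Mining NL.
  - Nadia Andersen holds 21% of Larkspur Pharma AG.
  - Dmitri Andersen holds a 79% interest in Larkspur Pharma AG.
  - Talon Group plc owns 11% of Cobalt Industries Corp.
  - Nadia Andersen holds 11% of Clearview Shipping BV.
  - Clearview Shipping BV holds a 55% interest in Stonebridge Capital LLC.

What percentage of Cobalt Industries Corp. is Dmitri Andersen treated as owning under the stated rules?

By parent–child attribution (R3), Dmitri Andersen is treated as also owning Nadia Andersen's interest in Larkspur Pharma AG, giving 79% + 21% = 100%.
By parent–child attribution (R3), Dmitri Andersen is treated as also owning Nadia Andersen's interest in Clearview Shipping BV, giving 78% + 11% = 89%.
Chain via Larkspur Pharma AG → Talon Group plc (R1): 100% × 79% × 11% = 8.69% of Cobalt Industries Corp.
Chain via Clearview Shipping BV → Stonebridge Capital LLC (R1): 89% × 55% × 55% = 26.9225% of Cobalt Industries Corp.
Aggregating (R2): 8.69% + 26.9225% = 35.6125%.

35.6125%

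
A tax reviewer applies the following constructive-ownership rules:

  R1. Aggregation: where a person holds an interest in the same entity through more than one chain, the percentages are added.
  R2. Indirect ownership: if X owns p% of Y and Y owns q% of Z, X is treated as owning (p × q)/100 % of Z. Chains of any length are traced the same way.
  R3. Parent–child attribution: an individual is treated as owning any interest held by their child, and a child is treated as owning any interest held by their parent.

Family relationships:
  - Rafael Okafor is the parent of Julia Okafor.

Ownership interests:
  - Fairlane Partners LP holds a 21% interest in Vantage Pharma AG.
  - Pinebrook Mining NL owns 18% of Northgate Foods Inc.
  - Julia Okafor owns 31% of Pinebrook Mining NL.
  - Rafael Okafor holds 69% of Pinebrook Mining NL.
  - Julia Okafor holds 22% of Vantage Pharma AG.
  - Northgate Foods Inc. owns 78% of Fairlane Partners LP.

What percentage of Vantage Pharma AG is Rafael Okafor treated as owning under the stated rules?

24.9484%

By parent–child attribution (R3), Rafael Okafor is treated as also owning Julia Okafor's interest in Pinebrook Mining NL, giving 69% + 31% = 100%.
By parent–child attribution (R3), Rafael Okafor is treated as owning Julia Okafor's 22% interest in Vantage Pharma AG.
Chain via Pinebrook Mining NL → Northgate Foods Inc. → Fairlane Partners LP (R2): 100% × 18% × 78% × 21% = 2.9484% of Vantage Pharma AG.
Direct interest in Vantage Pharma AG: 22%.
Aggregating (R1): 2.9484% + 22% = 24.9484%.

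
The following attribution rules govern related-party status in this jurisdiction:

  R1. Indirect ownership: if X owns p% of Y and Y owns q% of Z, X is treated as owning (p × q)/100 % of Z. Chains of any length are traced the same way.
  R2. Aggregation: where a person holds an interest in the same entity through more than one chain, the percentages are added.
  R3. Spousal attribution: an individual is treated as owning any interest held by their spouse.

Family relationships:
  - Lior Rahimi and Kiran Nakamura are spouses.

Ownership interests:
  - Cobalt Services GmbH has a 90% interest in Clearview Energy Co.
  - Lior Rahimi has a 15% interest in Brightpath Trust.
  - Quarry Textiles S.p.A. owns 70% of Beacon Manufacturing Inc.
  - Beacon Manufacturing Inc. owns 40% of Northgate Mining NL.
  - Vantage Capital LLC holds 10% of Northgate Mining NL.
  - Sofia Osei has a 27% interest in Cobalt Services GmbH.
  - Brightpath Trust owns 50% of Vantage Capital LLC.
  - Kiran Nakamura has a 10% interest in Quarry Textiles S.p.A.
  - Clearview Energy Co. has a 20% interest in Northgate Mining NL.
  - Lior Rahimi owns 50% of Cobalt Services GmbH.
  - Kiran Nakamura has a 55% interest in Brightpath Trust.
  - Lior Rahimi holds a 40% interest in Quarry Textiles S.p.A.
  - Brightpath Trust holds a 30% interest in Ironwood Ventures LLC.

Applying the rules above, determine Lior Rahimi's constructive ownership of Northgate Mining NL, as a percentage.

By spousal attribution (R3), Lior Rahimi is treated as also owning Kiran Nakamura's interest in Brightpath Trust, giving 15% + 55% = 70%.
By spousal attribution (R3), Lior Rahimi is treated as also owning Kiran Nakamura's interest in Quarry Textiles S.p.A, giving 40% + 10% = 50%.
Chain via Brightpath Trust → Vantage Capital LLC (R1): 70% × 50% × 10% = 3.5% of Northgate Mining NL.
Chain via Cobalt Services GmbH → Clearview Energy Co. (R1): 50% × 90% × 20% = 9% of Northgate Mining NL.
Chain via Quarry Textiles S.p.A. → Beacon Manufacturing Inc. (R1): 50% × 70% × 40% = 14% of Northgate Mining NL.
Aggregating (R2): 3.5% + 9% + 14% = 26.5%.

26.5%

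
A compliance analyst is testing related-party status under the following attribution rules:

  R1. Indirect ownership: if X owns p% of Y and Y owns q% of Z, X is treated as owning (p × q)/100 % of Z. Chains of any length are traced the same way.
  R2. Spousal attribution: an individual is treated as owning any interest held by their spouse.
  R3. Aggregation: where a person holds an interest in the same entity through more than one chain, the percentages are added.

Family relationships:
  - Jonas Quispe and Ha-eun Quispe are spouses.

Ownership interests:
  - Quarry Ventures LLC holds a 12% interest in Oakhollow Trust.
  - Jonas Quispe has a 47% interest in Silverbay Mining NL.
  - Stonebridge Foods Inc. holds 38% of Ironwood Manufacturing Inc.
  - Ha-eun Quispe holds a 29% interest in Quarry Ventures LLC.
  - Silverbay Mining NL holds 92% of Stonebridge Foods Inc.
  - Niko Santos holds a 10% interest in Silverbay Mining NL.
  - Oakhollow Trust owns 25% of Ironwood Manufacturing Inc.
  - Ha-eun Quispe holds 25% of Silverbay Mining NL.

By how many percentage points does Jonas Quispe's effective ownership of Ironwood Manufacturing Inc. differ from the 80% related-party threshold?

By spousal attribution (R2), Jonas Quispe is treated as also owning Ha-eun Quispe's interest in Silverbay Mining NL, giving 47% + 25% = 72%.
By spousal attribution (R2), Jonas Quispe is treated as owning Ha-eun Quispe's 29% interest in Quarry Ventures LLC.
Chain via Silverbay Mining NL → Stonebridge Foods Inc. (R1): 72% × 92% × 38% = 25.1712% of Ironwood Manufacturing Inc.
Chain via Quarry Ventures LLC → Oakhollow Trust (R1): 29% × 12% × 25% = 0.87% of Ironwood Manufacturing Inc.
Aggregating (R3): 25.1712% + 0.87% = 26.0412%.
26.0412% falls short of the 80% threshold by 53.9588 percentage points.

53.9588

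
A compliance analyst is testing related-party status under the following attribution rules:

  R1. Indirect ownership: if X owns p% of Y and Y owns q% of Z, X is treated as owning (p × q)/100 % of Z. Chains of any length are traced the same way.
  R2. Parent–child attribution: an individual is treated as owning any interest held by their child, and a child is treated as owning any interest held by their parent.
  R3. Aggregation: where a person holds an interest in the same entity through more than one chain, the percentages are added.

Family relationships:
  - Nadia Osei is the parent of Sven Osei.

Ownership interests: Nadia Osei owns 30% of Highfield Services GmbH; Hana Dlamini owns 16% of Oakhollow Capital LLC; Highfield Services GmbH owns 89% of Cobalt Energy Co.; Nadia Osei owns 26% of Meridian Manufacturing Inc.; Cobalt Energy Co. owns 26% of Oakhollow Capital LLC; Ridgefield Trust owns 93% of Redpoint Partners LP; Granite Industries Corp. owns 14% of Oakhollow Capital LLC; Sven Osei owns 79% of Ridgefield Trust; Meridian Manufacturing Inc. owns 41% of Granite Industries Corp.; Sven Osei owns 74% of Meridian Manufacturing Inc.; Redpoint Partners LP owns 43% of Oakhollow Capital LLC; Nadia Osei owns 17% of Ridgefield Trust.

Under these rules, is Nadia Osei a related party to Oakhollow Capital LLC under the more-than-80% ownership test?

By parent–child attribution (R2), Nadia Osei is treated as also owning Sven Osei's interest in Meridian Manufacturing Inc, giving 26% + 74% = 100%.
By parent–child attribution (R2), Nadia Osei is treated as also owning Sven Osei's interest in Ridgefield Trust, giving 17% + 79% = 96%.
Chain via Meridian Manufacturing Inc. → Granite Industries Corp. (R1): 100% × 41% × 14% = 5.74% of Oakhollow Capital LLC.
Chain via Highfield Services GmbH → Cobalt Energy Co. (R1): 30% × 89% × 26% = 6.942% of Oakhollow Capital LLC.
Chain via Ridgefield Trust → Redpoint Partners LP (R1): 96% × 93% × 43% = 38.3904% of Oakhollow Capital LLC.
Aggregating (R3): 5.74% + 6.942% + 38.3904% = 51.0724%.
51.0724% does not exceed the 80% threshold, so Nadia is not a related party to Oakhollow Capital LLC.

No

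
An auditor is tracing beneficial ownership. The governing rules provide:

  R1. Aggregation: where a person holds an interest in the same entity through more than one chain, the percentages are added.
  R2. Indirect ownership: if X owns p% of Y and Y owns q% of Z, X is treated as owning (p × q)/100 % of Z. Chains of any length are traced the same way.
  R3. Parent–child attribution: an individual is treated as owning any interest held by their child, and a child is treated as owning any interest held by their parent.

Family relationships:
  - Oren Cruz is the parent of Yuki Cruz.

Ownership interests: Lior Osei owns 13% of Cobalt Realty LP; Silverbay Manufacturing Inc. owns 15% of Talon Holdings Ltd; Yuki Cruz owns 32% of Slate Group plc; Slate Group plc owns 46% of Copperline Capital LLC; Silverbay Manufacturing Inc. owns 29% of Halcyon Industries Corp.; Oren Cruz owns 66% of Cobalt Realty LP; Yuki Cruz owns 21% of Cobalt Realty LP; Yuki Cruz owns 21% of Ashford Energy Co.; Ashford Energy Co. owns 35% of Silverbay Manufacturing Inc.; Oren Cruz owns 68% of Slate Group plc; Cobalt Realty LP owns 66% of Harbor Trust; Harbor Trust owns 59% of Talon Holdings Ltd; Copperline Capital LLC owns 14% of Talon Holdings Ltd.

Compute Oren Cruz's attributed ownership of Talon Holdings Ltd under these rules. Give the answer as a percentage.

41.4203%

By parent–child attribution (R3), Oren Cruz is treated as also owning Yuki Cruz's interest in Cobalt Realty LP, giving 66% + 21% = 87%.
By parent–child attribution (R3), Oren Cruz is treated as also owning Yuki Cruz's interest in Slate Group plc, giving 68% + 32% = 100%.
By parent–child attribution (R3), Oren Cruz is treated as owning Yuki Cruz's 21% interest in Ashford Energy Co.
Chain via Cobalt Realty LP → Harbor Trust (R2): 87% × 66% × 59% = 33.8778% of Talon Holdings Ltd.
Chain via Slate Group plc → Copperline Capital LLC (R2): 100% × 46% × 14% = 6.44% of Talon Holdings Ltd.
Chain via Ashford Energy Co. → Silverbay Manufacturing Inc. (R2): 21% × 35% × 15% = 1.1025% of Talon Holdings Ltd.
Aggregating (R1): 33.8778% + 6.44% + 1.1025% = 41.4203%.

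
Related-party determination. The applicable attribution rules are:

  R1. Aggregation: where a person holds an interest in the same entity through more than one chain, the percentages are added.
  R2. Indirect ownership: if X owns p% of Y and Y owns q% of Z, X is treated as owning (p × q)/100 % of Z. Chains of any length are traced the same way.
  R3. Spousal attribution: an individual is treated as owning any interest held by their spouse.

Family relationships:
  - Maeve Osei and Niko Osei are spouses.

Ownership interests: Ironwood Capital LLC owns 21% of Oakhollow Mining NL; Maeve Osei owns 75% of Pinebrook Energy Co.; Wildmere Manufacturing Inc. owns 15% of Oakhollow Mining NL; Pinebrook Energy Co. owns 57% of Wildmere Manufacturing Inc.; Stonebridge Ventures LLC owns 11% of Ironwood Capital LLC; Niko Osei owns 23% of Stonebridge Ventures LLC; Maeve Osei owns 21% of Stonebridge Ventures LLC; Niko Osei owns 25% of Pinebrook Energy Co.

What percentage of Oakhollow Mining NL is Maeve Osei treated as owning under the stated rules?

9.5664%

By spousal attribution (R3), Maeve Osei is treated as also owning Niko Osei's interest in Stonebridge Ventures LLC, giving 21% + 23% = 44%.
By spousal attribution (R3), Maeve Osei is treated as also owning Niko Osei's interest in Pinebrook Energy Co, giving 75% + 25% = 100%.
Chain via Stonebridge Ventures LLC → Ironwood Capital LLC (R2): 44% × 11% × 21% = 1.0164% of Oakhollow Mining NL.
Chain via Pinebrook Energy Co. → Wildmere Manufacturing Inc. (R2): 100% × 57% × 15% = 8.55% of Oakhollow Mining NL.
Aggregating (R1): 1.0164% + 8.55% = 9.5664%.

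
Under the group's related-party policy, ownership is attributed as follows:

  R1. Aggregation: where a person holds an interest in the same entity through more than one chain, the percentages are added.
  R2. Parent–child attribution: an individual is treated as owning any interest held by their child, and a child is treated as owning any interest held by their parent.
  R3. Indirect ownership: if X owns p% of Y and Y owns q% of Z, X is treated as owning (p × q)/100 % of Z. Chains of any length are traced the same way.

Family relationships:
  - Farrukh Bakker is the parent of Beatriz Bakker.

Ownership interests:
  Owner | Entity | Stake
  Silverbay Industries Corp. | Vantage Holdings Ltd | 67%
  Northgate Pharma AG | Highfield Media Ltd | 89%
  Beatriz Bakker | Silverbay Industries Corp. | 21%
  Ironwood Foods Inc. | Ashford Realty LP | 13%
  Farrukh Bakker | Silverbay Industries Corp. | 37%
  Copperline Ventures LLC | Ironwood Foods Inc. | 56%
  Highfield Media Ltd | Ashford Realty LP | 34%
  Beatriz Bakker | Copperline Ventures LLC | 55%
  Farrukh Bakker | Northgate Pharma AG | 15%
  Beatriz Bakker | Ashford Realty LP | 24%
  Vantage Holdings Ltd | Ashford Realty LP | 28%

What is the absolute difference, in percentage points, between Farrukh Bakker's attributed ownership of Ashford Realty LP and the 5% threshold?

38.4238

By parent–child attribution (R2), Farrukh Bakker is treated as also owning Beatriz Bakker's interest in Silverbay Industries Corp, giving 37% + 21% = 58%.
By parent–child attribution (R2), Farrukh Bakker is treated as owning Beatriz Bakker's 55% interest in Copperline Ventures LLC.
By parent–child attribution (R2), Farrukh Bakker is treated as owning Beatriz Bakker's 24% interest in Ashford Realty LP.
Chain via Northgate Pharma AG → Highfield Media Ltd (R3): 15% × 89% × 34% = 4.539% of Ashford Realty LP.
Chain via Silverbay Industries Corp. → Vantage Holdings Ltd (R3): 58% × 67% × 28% = 10.8808% of Ashford Realty LP.
Chain via Copperline Ventures LLC → Ironwood Foods Inc. (R3): 55% × 56% × 13% = 4.004% of Ashford Realty LP.
Direct interest in Ashford Realty LP: 24%.
Aggregating (R1): 4.539% + 10.8808% + 4.004% + 24% = 43.4238%.
43.4238% exceeds the 5% threshold by 38.4238 percentage points.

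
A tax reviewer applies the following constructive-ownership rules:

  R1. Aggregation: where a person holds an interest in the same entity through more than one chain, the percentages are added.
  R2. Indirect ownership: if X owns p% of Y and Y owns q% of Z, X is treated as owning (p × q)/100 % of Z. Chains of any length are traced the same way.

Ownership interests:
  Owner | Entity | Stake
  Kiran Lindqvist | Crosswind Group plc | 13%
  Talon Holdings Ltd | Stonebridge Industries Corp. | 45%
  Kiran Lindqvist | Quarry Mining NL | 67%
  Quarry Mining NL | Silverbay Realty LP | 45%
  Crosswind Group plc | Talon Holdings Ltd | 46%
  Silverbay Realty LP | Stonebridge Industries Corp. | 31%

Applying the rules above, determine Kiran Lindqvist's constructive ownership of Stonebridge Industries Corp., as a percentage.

12.0375%

Chain via Crosswind Group plc → Talon Holdings Ltd (R2): 13% × 46% × 45% = 2.691% of Stonebridge Industries Corp.
Chain via Quarry Mining NL → Silverbay Realty LP (R2): 67% × 45% × 31% = 9.3465% of Stonebridge Industries Corp.
Aggregating (R1): 2.691% + 9.3465% = 12.0375%.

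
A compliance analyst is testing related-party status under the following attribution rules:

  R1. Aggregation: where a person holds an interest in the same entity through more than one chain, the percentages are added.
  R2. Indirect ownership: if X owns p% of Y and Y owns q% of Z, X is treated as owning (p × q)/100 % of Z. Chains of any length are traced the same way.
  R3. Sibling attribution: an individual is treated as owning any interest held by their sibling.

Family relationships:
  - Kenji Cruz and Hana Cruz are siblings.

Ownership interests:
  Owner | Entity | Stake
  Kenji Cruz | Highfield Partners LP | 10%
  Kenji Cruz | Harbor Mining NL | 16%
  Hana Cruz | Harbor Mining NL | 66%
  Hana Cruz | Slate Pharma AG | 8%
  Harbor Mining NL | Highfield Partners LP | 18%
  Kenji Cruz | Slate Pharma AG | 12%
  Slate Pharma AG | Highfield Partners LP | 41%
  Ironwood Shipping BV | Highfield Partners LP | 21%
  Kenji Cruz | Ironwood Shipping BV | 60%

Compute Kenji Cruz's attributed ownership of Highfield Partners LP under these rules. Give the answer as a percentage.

By sibling attribution (R3), Kenji Cruz is treated as also owning Hana Cruz's interest in Slate Pharma AG, giving 12% + 8% = 20%.
By sibling attribution (R3), Kenji Cruz is treated as also owning Hana Cruz's interest in Harbor Mining NL, giving 16% + 66% = 82%.
Chain via Slate Pharma AG (R2): 20% × 41% = 8.2% of Highfield Partners LP.
Chain via Ironwood Shipping BV (R2): 60% × 21% = 12.6% of Highfield Partners LP.
Chain via Harbor Mining NL (R2): 82% × 18% = 14.76% of Highfield Partners LP.
Direct interest in Highfield Partners LP: 10%.
Aggregating (R1): 8.2% + 12.6% + 14.76% + 10% = 45.56%.

45.56%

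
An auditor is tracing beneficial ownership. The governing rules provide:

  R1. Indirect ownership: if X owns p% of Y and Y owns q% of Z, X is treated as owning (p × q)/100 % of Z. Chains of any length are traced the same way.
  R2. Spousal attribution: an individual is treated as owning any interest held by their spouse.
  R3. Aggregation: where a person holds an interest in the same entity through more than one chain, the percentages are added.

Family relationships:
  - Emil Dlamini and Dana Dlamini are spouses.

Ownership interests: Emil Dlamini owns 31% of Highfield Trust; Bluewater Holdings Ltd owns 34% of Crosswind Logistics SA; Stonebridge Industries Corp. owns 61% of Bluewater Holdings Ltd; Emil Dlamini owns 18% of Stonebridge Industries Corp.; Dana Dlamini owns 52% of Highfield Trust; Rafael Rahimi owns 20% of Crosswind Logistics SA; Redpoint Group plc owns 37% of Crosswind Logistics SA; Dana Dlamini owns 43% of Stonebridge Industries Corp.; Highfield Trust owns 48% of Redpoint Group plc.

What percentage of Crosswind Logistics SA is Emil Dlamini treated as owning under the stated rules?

27.3922%

By spousal attribution (R2), Emil Dlamini is treated as also owning Dana Dlamini's interest in Stonebridge Industries Corp, giving 18% + 43% = 61%.
By spousal attribution (R2), Emil Dlamini is treated as also owning Dana Dlamini's interest in Highfield Trust, giving 31% + 52% = 83%.
Chain via Stonebridge Industries Corp. → Bluewater Holdings Ltd (R1): 61% × 61% × 34% = 12.6514% of Crosswind Logistics SA.
Chain via Highfield Trust → Redpoint Group plc (R1): 83% × 48% × 37% = 14.7408% of Crosswind Logistics SA.
Aggregating (R3): 12.6514% + 14.7408% = 27.3922%.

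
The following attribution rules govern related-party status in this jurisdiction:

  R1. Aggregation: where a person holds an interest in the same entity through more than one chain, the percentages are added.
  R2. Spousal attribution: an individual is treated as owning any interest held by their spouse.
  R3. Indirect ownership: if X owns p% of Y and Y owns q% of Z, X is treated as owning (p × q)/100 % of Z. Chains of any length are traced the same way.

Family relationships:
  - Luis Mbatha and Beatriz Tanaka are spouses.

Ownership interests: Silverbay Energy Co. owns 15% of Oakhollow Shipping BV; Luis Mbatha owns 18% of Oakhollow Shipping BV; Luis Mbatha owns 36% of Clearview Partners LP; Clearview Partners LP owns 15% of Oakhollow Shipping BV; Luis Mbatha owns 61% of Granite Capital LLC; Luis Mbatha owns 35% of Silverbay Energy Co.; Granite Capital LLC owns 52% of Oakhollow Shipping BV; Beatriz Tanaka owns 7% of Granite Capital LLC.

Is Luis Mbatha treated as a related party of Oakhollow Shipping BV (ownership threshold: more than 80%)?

By spousal attribution (R2), Luis Mbatha is treated as also owning Beatriz Tanaka's interest in Granite Capital LLC, giving 61% + 7% = 68%.
Chain via Granite Capital LLC (R3): 68% × 52% = 35.36% of Oakhollow Shipping BV.
Chain via Silverbay Energy Co. (R3): 35% × 15% = 5.25% of Oakhollow Shipping BV.
Chain via Clearview Partners LP (R3): 36% × 15% = 5.4% of Oakhollow Shipping BV.
Direct interest in Oakhollow Shipping BV: 18%.
Aggregating (R1): 35.36% + 5.25% + 5.4% + 18% = 64.01%.
64.01% does not exceed the 80% threshold, so Luis is not a related party to Oakhollow Shipping BV.

No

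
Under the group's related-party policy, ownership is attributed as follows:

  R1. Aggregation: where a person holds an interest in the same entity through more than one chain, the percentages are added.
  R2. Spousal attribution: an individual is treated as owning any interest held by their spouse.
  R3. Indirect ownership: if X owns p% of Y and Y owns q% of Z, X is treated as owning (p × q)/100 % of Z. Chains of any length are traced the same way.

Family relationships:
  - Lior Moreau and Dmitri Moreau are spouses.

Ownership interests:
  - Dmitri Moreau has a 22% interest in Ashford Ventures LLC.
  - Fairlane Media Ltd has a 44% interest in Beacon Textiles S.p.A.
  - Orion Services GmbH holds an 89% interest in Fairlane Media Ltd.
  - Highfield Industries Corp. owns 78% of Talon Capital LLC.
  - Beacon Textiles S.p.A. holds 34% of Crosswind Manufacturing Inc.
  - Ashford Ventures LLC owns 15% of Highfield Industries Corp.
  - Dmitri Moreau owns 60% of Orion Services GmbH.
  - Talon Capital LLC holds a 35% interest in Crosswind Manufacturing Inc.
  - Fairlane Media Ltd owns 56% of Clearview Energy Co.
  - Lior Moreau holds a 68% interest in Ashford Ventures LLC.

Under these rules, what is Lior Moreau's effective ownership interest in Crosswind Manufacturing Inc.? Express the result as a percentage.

By spousal attribution (R2), Lior Moreau is treated as also owning Dmitri Moreau's interest in Ashford Ventures LLC, giving 68% + 22% = 90%.
By spousal attribution (R2), Lior Moreau is treated as owning Dmitri Moreau's 60% interest in Orion Services GmbH.
Chain via Ashford Ventures LLC → Highfield Industries Corp. → Talon Capital LLC (R3): 90% × 15% × 78% × 35% = 3.6855% of Crosswind Manufacturing Inc.
Chain via Orion Services GmbH → Fairlane Media Ltd → Beacon Textiles S.p.A. (R3): 60% × 89% × 44% × 34% = 7.98864% of Crosswind Manufacturing Inc.
Aggregating (R1): 3.6855% + 7.98864% = 11.67414%.

11.67414%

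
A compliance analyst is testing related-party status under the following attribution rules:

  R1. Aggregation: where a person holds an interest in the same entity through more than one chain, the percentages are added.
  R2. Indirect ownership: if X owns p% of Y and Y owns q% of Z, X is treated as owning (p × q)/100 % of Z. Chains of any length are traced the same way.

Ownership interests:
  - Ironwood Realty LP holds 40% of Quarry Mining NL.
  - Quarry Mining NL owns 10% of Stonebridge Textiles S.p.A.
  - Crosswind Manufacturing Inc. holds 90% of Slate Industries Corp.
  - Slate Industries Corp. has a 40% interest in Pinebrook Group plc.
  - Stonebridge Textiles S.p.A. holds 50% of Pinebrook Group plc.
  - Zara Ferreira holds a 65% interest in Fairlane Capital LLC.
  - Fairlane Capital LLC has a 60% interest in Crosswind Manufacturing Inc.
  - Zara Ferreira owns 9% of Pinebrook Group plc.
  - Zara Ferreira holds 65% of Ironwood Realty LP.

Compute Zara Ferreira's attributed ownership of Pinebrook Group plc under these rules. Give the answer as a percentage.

Chain via Fairlane Capital LLC → Crosswind Manufacturing Inc. → Slate Industries Corp. (R2): 65% × 60% × 90% × 40% = 14.04% of Pinebrook Group plc.
Chain via Ironwood Realty LP → Quarry Mining NL → Stonebridge Textiles S.p.A. (R2): 65% × 40% × 10% × 50% = 1.3% of Pinebrook Group plc.
Direct interest in Pinebrook Group plc: 9%.
Aggregating (R1): 14.04% + 1.3% + 9% = 24.34%.

24.34%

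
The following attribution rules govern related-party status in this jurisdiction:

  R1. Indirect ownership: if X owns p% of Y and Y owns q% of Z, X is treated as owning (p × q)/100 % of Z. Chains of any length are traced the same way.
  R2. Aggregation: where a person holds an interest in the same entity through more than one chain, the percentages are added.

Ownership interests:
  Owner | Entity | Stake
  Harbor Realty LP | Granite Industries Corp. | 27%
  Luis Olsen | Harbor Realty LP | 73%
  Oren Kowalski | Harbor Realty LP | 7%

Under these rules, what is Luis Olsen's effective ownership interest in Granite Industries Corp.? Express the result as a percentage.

19.71%

Chain via Harbor Realty LP (R1): 73% × 27% = 19.71% of Granite Industries Corp.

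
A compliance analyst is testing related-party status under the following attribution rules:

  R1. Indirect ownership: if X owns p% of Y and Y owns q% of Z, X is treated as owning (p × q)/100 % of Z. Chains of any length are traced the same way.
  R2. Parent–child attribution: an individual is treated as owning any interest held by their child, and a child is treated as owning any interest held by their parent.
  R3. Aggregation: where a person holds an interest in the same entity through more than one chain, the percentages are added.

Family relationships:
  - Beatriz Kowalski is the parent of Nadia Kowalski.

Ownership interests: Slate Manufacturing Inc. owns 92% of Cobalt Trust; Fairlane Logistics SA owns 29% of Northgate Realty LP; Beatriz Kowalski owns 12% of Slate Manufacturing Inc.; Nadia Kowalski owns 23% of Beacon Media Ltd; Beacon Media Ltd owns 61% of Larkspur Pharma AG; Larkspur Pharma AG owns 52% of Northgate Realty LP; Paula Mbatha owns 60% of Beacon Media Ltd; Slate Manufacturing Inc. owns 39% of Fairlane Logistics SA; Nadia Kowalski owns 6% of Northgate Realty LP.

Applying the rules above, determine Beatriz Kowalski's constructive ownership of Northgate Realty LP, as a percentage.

14.6528%

By parent–child attribution (R2), Beatriz Kowalski is treated as owning Nadia Kowalski's 23% interest in Beacon Media Ltd.
By parent–child attribution (R2), Beatriz Kowalski is treated as owning Nadia Kowalski's 6% interest in Northgate Realty LP.
Chain via Slate Manufacturing Inc. → Fairlane Logistics SA (R1): 12% × 39% × 29% = 1.3572% of Northgate Realty LP.
Chain via Beacon Media Ltd → Larkspur Pharma AG (R1): 23% × 61% × 52% = 7.2956% of Northgate Realty LP.
Direct interest in Northgate Realty LP: 6%.
Aggregating (R3): 1.3572% + 7.2956% + 6% = 14.6528%.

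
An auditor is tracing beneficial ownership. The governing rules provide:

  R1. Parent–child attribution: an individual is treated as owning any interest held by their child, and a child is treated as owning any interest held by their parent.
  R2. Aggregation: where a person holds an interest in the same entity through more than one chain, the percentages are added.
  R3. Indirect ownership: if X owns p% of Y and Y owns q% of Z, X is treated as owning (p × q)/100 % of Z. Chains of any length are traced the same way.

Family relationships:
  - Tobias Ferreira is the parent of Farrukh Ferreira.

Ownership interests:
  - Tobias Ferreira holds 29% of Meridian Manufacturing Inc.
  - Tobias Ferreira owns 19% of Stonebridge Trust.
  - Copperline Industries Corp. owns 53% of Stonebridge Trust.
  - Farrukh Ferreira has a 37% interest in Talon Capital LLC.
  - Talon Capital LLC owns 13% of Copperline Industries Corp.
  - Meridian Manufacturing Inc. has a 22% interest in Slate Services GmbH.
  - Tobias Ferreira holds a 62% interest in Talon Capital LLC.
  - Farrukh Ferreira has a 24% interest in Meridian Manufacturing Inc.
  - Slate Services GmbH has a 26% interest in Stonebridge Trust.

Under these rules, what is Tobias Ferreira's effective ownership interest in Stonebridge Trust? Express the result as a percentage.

28.8527%

By parent–child attribution (R1), Tobias Ferreira is treated as also owning Farrukh Ferreira's interest in Talon Capital LLC, giving 62% + 37% = 99%.
By parent–child attribution (R1), Tobias Ferreira is treated as also owning Farrukh Ferreira's interest in Meridian Manufacturing Inc, giving 29% + 24% = 53%.
Chain via Talon Capital LLC → Copperline Industries Corp. (R3): 99% × 13% × 53% = 6.8211% of Stonebridge Trust.
Chain via Meridian Manufacturing Inc. → Slate Services GmbH (R3): 53% × 22% × 26% = 3.0316% of Stonebridge Trust.
Direct interest in Stonebridge Trust: 19%.
Aggregating (R2): 6.8211% + 3.0316% + 19% = 28.8527%.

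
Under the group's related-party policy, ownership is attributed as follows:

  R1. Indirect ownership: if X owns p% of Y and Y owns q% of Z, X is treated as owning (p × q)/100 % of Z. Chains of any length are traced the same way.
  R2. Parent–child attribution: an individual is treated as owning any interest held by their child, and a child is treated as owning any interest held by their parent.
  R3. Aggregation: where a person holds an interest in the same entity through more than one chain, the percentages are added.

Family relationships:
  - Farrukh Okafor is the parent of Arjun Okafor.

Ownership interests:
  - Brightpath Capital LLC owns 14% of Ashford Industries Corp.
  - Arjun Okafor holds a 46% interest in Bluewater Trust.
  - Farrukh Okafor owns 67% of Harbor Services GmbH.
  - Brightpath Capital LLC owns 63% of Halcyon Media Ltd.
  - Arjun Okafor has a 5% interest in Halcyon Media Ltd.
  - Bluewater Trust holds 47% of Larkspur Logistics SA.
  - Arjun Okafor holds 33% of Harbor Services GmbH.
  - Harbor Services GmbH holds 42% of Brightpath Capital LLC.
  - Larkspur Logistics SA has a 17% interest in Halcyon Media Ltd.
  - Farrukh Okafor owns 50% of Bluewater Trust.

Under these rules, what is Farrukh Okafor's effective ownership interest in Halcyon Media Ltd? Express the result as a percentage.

By parent–child attribution (R2), Farrukh Okafor is treated as also owning Arjun Okafor's interest in Bluewater Trust, giving 50% + 46% = 96%.
By parent–child attribution (R2), Farrukh Okafor is treated as also owning Arjun Okafor's interest in Harbor Services GmbH, giving 67% + 33% = 100%.
By parent–child attribution (R2), Farrukh Okafor is treated as owning Arjun Okafor's 5% interest in Halcyon Media Ltd.
Chain via Bluewater Trust → Larkspur Logistics SA (R1): 96% × 47% × 17% = 7.6704% of Halcyon Media Ltd.
Chain via Harbor Services GmbH → Brightpath Capital LLC (R1): 100% × 42% × 63% = 26.46% of Halcyon Media Ltd.
Direct interest in Halcyon Media Ltd: 5%.
Aggregating (R3): 7.6704% + 26.46% + 5% = 39.1304%.

39.1304%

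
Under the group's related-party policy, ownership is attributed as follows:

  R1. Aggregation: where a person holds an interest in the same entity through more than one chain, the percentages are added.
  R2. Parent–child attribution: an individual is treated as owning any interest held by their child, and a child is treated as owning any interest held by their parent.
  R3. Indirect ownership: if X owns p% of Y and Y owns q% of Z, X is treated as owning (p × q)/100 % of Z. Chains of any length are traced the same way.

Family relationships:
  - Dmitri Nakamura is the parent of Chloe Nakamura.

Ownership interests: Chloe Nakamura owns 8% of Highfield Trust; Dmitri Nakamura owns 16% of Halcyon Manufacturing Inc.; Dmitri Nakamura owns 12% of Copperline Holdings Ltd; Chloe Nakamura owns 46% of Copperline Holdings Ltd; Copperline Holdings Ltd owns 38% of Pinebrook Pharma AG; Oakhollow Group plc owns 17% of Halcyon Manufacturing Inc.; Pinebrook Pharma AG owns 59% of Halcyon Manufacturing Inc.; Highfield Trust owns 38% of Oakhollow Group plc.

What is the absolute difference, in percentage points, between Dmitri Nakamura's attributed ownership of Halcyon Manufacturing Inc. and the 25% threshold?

4.5204

By parent–child attribution (R2), Dmitri Nakamura is treated as also owning Chloe Nakamura's interest in Copperline Holdings Ltd, giving 12% + 46% = 58%.
By parent–child attribution (R2), Dmitri Nakamura is treated as owning Chloe Nakamura's 8% interest in Highfield Trust.
Chain via Copperline Holdings Ltd → Pinebrook Pharma AG (R3): 58% × 38% × 59% = 13.0036% of Halcyon Manufacturing Inc.
Direct interest in Halcyon Manufacturing Inc: 16%.
Chain via Highfield Trust → Oakhollow Group plc (R3): 8% × 38% × 17% = 0.5168% of Halcyon Manufacturing Inc.
Aggregating (R1): 13.0036% + 16% + 0.5168% = 29.5204%.
29.5204% exceeds the 25% threshold by 4.5204 percentage points.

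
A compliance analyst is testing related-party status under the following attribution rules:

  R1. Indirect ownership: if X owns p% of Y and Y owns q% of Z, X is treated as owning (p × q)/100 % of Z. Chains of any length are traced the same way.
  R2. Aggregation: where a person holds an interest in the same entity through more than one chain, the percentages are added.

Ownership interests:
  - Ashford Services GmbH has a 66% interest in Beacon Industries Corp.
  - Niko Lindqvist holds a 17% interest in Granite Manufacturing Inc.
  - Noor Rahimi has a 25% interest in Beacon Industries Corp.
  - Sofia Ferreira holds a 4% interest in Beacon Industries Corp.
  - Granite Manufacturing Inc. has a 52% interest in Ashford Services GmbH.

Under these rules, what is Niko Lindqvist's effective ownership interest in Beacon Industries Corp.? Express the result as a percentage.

Chain via Granite Manufacturing Inc. → Ashford Services GmbH (R1): 17% × 52% × 66% = 5.8344% of Beacon Industries Corp.

5.8344%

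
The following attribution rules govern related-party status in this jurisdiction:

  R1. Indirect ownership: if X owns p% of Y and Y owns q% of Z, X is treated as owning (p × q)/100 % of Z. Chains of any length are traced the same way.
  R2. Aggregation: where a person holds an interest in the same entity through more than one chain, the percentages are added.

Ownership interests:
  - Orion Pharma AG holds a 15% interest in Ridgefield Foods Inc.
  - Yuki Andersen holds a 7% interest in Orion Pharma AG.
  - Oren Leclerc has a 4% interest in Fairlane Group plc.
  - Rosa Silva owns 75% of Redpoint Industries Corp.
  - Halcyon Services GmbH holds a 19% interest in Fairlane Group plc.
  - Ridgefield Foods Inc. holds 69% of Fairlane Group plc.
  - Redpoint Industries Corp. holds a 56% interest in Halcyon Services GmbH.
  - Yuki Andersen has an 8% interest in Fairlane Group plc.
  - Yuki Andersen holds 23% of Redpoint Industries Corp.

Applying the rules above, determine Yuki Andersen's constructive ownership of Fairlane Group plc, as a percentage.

11.1717%

Chain via Orion Pharma AG → Ridgefield Foods Inc. (R1): 7% × 15% × 69% = 0.7245% of Fairlane Group plc.
Chain via Redpoint Industries Corp. → Halcyon Services GmbH (R1): 23% × 56% × 19% = 2.4472% of Fairlane Group plc.
Direct interest in Fairlane Group plc: 8%.
Aggregating (R2): 0.7245% + 2.4472% + 8% = 11.1717%.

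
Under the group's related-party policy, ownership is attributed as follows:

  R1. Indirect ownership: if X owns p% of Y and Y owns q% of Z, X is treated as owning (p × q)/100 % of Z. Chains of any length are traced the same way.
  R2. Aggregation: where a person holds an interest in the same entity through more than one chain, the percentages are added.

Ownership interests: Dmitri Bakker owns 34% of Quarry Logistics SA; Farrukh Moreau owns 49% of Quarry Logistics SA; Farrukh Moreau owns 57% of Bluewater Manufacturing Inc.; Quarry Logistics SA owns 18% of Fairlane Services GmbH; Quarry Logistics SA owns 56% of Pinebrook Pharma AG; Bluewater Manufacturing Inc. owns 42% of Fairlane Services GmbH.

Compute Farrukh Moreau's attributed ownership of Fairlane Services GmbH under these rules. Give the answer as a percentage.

32.76%

Chain via Bluewater Manufacturing Inc. (R1): 57% × 42% = 23.94% of Fairlane Services GmbH.
Chain via Quarry Logistics SA (R1): 49% × 18% = 8.82% of Fairlane Services GmbH.
Aggregating (R2): 23.94% + 8.82% = 32.76%.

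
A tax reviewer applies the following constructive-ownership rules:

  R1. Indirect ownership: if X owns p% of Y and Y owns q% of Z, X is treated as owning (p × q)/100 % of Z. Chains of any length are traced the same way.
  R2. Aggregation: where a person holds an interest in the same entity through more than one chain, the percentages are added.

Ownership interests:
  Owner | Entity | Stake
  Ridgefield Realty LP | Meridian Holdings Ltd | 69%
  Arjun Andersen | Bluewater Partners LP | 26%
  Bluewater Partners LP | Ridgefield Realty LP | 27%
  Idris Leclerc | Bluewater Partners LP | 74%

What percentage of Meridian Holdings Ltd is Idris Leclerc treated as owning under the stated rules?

13.7862%

Chain via Bluewater Partners LP → Ridgefield Realty LP (R1): 74% × 27% × 69% = 13.7862% of Meridian Holdings Ltd.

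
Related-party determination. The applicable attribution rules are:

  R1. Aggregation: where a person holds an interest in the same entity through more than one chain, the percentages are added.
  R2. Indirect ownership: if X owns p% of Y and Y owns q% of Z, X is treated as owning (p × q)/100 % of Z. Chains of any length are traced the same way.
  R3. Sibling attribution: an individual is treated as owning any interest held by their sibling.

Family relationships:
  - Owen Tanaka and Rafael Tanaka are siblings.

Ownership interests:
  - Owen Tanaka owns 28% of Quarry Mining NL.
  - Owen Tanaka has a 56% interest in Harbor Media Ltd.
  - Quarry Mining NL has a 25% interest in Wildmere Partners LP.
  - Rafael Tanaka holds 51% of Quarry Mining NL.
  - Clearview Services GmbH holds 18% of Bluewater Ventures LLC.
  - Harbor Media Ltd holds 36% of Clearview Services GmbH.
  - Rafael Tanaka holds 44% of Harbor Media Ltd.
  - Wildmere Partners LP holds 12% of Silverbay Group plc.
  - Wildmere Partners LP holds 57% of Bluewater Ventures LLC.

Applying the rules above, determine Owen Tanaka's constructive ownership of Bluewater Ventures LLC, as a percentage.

17.7375%

By sibling attribution (R3), Owen Tanaka is treated as also owning Rafael Tanaka's interest in Quarry Mining NL, giving 28% + 51% = 79%.
By sibling attribution (R3), Owen Tanaka is treated as also owning Rafael Tanaka's interest in Harbor Media Ltd, giving 56% + 44% = 100%.
Chain via Quarry Mining NL → Wildmere Partners LP (R2): 79% × 25% × 57% = 11.2575% of Bluewater Ventures LLC.
Chain via Harbor Media Ltd → Clearview Services GmbH (R2): 100% × 36% × 18% = 6.48% of Bluewater Ventures LLC.
Aggregating (R1): 11.2575% + 6.48% = 17.7375%.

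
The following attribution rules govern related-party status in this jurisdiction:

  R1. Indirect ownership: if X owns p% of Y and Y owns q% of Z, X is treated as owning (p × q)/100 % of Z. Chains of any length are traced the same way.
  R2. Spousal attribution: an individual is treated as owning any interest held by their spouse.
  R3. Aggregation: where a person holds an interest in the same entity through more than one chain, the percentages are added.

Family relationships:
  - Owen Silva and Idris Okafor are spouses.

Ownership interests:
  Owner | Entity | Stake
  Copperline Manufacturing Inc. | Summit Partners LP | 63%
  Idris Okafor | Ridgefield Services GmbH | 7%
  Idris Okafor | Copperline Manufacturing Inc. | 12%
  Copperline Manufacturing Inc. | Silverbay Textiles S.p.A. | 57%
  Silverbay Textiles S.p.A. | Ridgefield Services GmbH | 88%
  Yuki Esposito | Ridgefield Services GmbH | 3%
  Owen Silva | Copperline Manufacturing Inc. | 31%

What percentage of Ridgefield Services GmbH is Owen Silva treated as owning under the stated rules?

By spousal attribution (R2), Owen Silva is treated as also owning Idris Okafor's interest in Copperline Manufacturing Inc, giving 31% + 12% = 43%.
By spousal attribution (R2), Owen Silva is treated as owning Idris Okafor's 7% interest in Ridgefield Services GmbH.
Chain via Copperline Manufacturing Inc. → Silverbay Textiles S.p.A. (R1): 43% × 57% × 88% = 21.5688% of Ridgefield Services GmbH.
Direct interest in Ridgefield Services GmbH: 7%.
Aggregating (R3): 21.5688% + 7% = 28.5688%.

28.5688%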